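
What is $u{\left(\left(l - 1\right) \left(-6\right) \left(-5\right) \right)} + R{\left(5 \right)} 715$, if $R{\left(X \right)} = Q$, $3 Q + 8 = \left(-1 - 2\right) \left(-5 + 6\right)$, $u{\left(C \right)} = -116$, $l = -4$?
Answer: $- \frac{8213}{3} \approx -2737.7$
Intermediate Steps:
$Q = - \frac{11}{3}$ ($Q = - \frac{8}{3} + \frac{\left(-1 - 2\right) \left(-5 + 6\right)}{3} = - \frac{8}{3} + \frac{\left(-3\right) 1}{3} = - \frac{8}{3} + \frac{1}{3} \left(-3\right) = - \frac{8}{3} - 1 = - \frac{11}{3} \approx -3.6667$)
$R{\left(X \right)} = - \frac{11}{3}$
$u{\left(\left(l - 1\right) \left(-6\right) \left(-5\right) \right)} + R{\left(5 \right)} 715 = -116 - \frac{7865}{3} = - \frac{8213}{3}$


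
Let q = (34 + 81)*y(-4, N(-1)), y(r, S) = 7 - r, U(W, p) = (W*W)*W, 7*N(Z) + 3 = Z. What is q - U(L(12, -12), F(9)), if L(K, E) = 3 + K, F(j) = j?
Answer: -2110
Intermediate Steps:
N(Z) = -3/7 + Z/7
U(W, p) = W³ (U(W, p) = W²*W = W³)
q = 1265 (q = (34 + 81)*(7 - 1*(-4)) = 115*(7 + 4) = 115*11 = 1265)
q - U(L(12, -12), F(9)) = 1265 - (3 + 12)³ = 1265 - 1*15³ = 1265 - 1*3375 = 1265 - 3375 = -2110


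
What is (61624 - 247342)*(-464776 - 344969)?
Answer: 150384221910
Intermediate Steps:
(61624 - 247342)*(-464776 - 344969) = -185718*(-809745) = 150384221910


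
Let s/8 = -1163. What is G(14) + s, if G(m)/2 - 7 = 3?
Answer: -9284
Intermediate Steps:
s = -9304 (s = 8*(-1163) = -9304)
G(m) = 20 (G(m) = 14 + 2*3 = 14 + 6 = 20)
G(14) + s = 20 - 9304 = -9284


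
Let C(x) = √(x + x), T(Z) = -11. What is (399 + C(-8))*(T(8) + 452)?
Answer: 175959 + 1764*I ≈ 1.7596e+5 + 1764.0*I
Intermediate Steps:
C(x) = √2*√x (C(x) = √(2*x) = √2*√x)
(399 + C(-8))*(T(8) + 452) = (399 + √2*√(-8))*(-11 + 452) = (399 + √2*(2*I*√2))*441 = (399 + 4*I)*441 = 175959 + 1764*I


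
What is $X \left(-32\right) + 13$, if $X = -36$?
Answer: $1165$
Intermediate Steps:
$X \left(-32\right) + 13 = \left(-36\right) \left(-32\right) + 13 = 1152 + 13 = 1165$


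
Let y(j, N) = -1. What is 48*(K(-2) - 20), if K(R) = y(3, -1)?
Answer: -1008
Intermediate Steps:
K(R) = -1
48*(K(-2) - 20) = 48*(-1 - 20) = 48*(-21) = -1008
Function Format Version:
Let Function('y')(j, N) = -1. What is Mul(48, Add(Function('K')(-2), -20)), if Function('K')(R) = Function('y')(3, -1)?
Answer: -1008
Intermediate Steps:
Function('K')(R) = -1
Mul(48, Add(Function('K')(-2), -20)) = Mul(48, Add(-1, -20)) = Mul(48, -21) = -1008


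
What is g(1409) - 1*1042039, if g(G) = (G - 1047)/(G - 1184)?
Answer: -234458413/225 ≈ -1.0420e+6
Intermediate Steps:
g(G) = (-1047 + G)/(-1184 + G)
g(1409) - 1*1042039 = (-1047 + 1409)/(-1184 + 1409) - 1*1042039 = 362/225 - 1042039 = -234458413/225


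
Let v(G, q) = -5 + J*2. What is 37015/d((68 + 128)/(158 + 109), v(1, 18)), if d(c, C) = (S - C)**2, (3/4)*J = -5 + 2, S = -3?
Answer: 7403/20 ≈ 370.15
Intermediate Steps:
J = -4 (J = 4*(-5 + 2)/3 = (4/3)*(-3) = -4)
v(G, q) = -13 (v(G, q) = -5 - 4*2 = -5 - 8 = -13)
d(c, C) = (-3 - C)**2
37015/d((68 + 128)/(158 + 109), v(1, 18)) = 37015/((3 - 13)**2) = 37015/((-10)**2) = 37015/100 = 37015*(1/100) = 7403/20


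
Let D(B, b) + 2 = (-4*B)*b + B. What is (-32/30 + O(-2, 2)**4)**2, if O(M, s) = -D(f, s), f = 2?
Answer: 966336184576/225 ≈ 4.2948e+9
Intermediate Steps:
D(B, b) = -2 + B - 4*B*b (D(B, b) = -2 + ((-4*B)*b + B) = -2 + (-4*B*b + B) = -2 + (B - 4*B*b) = -2 + B - 4*B*b)
O(M, s) = 8*s (O(M, s) = -(-2 + 2 - 4*2*s) = -(-2 + 2 - 8*s) = -(-8)*s = 8*s)
(-32/30 + O(-2, 2)**4)**2 = (-32/30 + (8*2)**4)**2 = (-32*1/30 + 16**4)**2 = (-16/15 + 65536)**2 = (983024/15)**2 = 966336184576/225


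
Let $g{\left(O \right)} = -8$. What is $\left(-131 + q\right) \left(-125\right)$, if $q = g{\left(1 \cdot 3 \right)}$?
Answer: $17375$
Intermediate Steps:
$q = -8$
$\left(-131 + q\right) \left(-125\right) = \left(-131 - 8\right) \left(-125\right) = \left(-139\right) \left(-125\right) = 17375$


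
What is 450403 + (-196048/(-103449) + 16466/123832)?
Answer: 2884910992762037/6405148284 ≈ 4.5041e+5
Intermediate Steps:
450403 + (-196048/(-103449) + 16466/123832) = 450403 + (-196048*(-1/103449) + 16466*(1/123832)) = 450403 + (196048/103449 + 8233/61916) = 450403 + 12990203585/6405148284 = 2884910992762037/6405148284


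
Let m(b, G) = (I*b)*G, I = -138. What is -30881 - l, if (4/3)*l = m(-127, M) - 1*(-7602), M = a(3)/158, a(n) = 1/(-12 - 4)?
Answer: -184934831/5056 ≈ -36577.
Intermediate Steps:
a(n) = -1/16 (a(n) = 1/(-16) = -1/16)
M = -1/2528 (M = -1/16/158 = -1/16*1/158 = -1/2528 ≈ -0.00039557)
m(b, G) = -138*G*b (m(b, G) = (-138*b)*G = -138*G*b)
l = 28800495/5056 (l = 3*(-138*(-1/2528)*(-127) - 1*(-7602))/4 = 3*(-8763/1264 + 7602)/4 = (¾)*(9600165/1264) = 28800495/5056 ≈ 5696.3)
-30881 - l = -30881 - 1*28800495/5056 = -30881 - 28800495/5056 = -184934831/5056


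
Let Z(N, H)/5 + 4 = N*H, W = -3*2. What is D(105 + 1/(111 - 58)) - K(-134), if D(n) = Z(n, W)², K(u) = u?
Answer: 28237818006/2809 ≈ 1.0053e+7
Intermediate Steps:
W = -6 (W = -3*2 = -6)
Z(N, H) = -20 + 5*H*N (Z(N, H) = -20 + 5*(N*H) = -20 + 5*(H*N) = -20 + 5*H*N)
D(n) = (-20 - 30*n)² (D(n) = (-20 + 5*(-6)*n)² = (-20 - 30*n)²)
D(105 + 1/(111 - 58)) - K(-134) = 100*(2 + 3*(105 + 1/(111 - 58)))² - 1*(-134) = 100*(2 + 3*(105 + 1/53))² + 134 = 100*(2 + 3*(5566/53))² + 134 = 100*(2 + 16698/53)² + 134 = 100*(16804/53)² + 134 = 100*(282374416/2809) + 134 = 28237441600/2809 + 134 = 28237818006/2809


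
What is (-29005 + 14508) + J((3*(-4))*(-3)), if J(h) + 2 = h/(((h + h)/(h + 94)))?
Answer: -14434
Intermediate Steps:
J(h) = 45 + h/2 (J(h) = -2 + h/(((h + h)/(h + 94))) = -2 + h/(((2*h)/(94 + h))) = -2 + h/((2*h/(94 + h))) = -2 + h*((94 + h)/(2*h)) = -2 + (47 + h/2) = 45 + h/2)
(-29005 + 14508) + J((3*(-4))*(-3)) = (-29005 + 14508) + (45 + ((3*(-4))*(-3))/2) = -14497 + (45 + (-12*(-3))/2) = -14497 + (45 + (½)*36) = -14497 + (45 + 18) = -14497 + 63 = -14434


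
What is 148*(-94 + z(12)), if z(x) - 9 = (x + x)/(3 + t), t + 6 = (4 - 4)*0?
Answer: -13764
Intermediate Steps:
t = -6 (t = -6 + (4 - 4)*0 = -6 + 0*0 = -6 + 0 = -6)
z(x) = 9 - 2*x/3 (z(x) = 9 + (x + x)/(3 - 6) = 9 + (2*x)/(-3) = 9 + (2*x)*(-⅓) = 9 - 2*x/3)
148*(-94 + z(12)) = 148*(-94 + (9 - ⅔*12)) = 148*(-94 + (9 - 8)) = 148*(-94 + 1) = 148*(-93) = -13764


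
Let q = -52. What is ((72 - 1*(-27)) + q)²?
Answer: 2209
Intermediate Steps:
((72 - 1*(-27)) + q)² = ((72 - 1*(-27)) - 52)² = ((72 + 27) - 52)² = (99 - 52)² = 47² = 2209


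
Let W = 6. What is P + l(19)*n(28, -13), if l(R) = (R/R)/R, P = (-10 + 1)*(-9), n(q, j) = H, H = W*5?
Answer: 1569/19 ≈ 82.579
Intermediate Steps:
H = 30 (H = 6*5 = 30)
n(q, j) = 30
P = 81 (P = -9*(-9) = 81)
l(R) = 1/R
P + l(19)*n(28, -13) = 81 + 30/19 = 1569/19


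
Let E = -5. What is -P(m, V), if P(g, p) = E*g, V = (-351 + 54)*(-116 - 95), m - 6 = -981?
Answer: -4875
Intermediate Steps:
m = -975 (m = 6 - 981 = -975)
V = 62667 (V = -297*(-211) = 62667)
P(g, p) = -5*g
-P(m, V) = -(-5)*(-975) = -1*4875 = -4875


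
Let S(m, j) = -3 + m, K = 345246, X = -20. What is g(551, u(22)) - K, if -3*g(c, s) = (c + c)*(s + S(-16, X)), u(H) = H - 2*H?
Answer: -990556/3 ≈ -3.3019e+5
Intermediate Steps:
u(H) = -H
g(c, s) = -2*c*(-19 + s)/3 (g(c, s) = -(c + c)*(s + (-3 - 16))/3 = -2*c*(s - 19)/3 = -2*c*(-19 + s)/3)
g(551, u(22)) - K = (2/3)*551*(19 - (-1)*22) - 1*345246 = (2/3)*551*(19 - 1*(-22)) - 345246 = (2/3)*551*(19 + 22) - 345246 = (2/3)*551*41 - 345246 = 45182/3 - 345246 = -990556/3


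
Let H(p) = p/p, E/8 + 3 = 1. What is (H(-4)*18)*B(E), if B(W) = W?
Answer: -288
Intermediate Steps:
E = -16 (E = -24 + 8*1 = -24 + 8 = -16)
H(p) = 1
(H(-4)*18)*B(E) = (1*18)*(-16) = 18*(-16) = -288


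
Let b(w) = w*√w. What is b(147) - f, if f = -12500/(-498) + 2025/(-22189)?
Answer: -138177025/5525061 + 1029*√3 ≈ 1757.3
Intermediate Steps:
b(w) = w^(3/2)
f = 138177025/5525061 (f = -12500*(-1/498) + 2025*(-1/22189) = 6250/249 - 2025/22189 = 138177025/5525061 ≈ 25.009)
b(147) - f = 147^(3/2) - 1*138177025/5525061 = 1029*√3 - 138177025/5525061 = -138177025/5525061 + 1029*√3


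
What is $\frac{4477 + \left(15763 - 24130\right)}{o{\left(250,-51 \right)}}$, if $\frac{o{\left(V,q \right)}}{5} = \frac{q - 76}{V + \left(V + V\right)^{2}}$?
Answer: $\frac{194694500}{127} \approx 1.533 \cdot 10^{6}$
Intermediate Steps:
$o{\left(V,q \right)} = \frac{5 \left(-76 + q\right)}{V + 4 V^{2}}$ ($o{\left(V,q \right)} = 5 \frac{q - 76}{V + \left(V + V\right)^{2}} = 5 \frac{-76 + q}{V + \left(2 V\right)^{2}} = 5 \frac{-76 + q}{V + 4 V^{2}} = \frac{5 \left(-76 + q\right)}{V + 4 V^{2}}$)
$\frac{4477 + \left(15763 - 24130\right)}{o{\left(250,-51 \right)}} = \frac{4477 + \left(15763 - 24130\right)}{5 \cdot \frac{1}{250} \frac{1}{1 + 4 \cdot 250} \left(-76 - 51\right)} = \frac{4477 + \left(15763 - 24130\right)}{5 \cdot \frac{1}{250} \frac{1}{1 + 1000} \left(-127\right)} = \frac{4477 - 8367}{5 \cdot \frac{1}{250} \cdot \frac{1}{1001} \left(-127\right)} = - \frac{3890}{5 \cdot \frac{1}{250} \cdot \frac{1}{1001} \left(-127\right)} = - \frac{3890}{- \frac{127}{50050}} = \left(-3890\right) \left(- \frac{50050}{127}\right) = \frac{194694500}{127}$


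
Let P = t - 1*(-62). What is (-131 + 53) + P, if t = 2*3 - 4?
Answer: -14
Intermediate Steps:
t = 2 (t = 6 - 4 = 2)
P = 64 (P = 2 - 1*(-62) = 2 + 62 = 64)
(-131 + 53) + P = (-131 + 53) + 64 = -78 + 64 = -14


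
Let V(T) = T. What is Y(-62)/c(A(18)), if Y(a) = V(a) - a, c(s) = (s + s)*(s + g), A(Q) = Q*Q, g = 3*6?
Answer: 0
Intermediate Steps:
g = 18
A(Q) = Q²
c(s) = 2*s*(18 + s) (c(s) = (s + s)*(s + 18) = (2*s)*(18 + s) = 2*s*(18 + s))
Y(a) = 0 (Y(a) = a - a = 0)
Y(-62)/c(A(18)) = 0/((2*18²*(18 + 18²))) = 0/((2*324*(18 + 324))) = 0/((2*324*342)) = 0/221616 = 0*(1/221616) = 0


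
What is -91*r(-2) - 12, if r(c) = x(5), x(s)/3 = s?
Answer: -1377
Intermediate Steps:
x(s) = 3*s
r(c) = 15 (r(c) = 3*5 = 15)
-91*r(-2) - 12 = -91*15 - 12 = -1365 - 12 = -1377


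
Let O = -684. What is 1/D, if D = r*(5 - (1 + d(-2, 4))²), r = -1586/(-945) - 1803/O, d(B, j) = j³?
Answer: -3591/65378561 ≈ -5.4926e-5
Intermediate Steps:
r = 309851/71820 (r = -1586/(-945) - 1803/(-684) = -1586*(-1/945) - 1803*(-1/684) = 1586/945 + 601/228 = 309851/71820 ≈ 4.3143)
D = -65378561/3591 (D = 309851*(5 - (1 + 4³)²)/71820 = 309851*(5 - (1 + 64)²)/71820 = 309851*(5 - 1*65²)/71820 = 309851*(5 - 1*4225)/71820 = 309851*(5 - 4225)/71820 = (309851/71820)*(-4220) = -65378561/3591 ≈ -18206.)
1/D = 1/(-65378561/3591) = -3591/65378561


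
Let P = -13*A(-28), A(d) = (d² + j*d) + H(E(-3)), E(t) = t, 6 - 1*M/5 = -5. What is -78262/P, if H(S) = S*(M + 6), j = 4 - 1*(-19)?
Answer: -78262/559 ≈ -140.00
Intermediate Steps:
M = 55 (M = 30 - 5*(-5) = 30 + 25 = 55)
j = 23 (j = 4 + 19 = 23)
H(S) = 61*S (H(S) = S*(55 + 6) = S*61 = 61*S)
A(d) = -183 + d² + 23*d (A(d) = (d² + 23*d) + 61*(-3) = (d² + 23*d) - 183 = -183 + d² + 23*d)
P = 559 (P = -13*(-183 + (-28)² + 23*(-28)) = -13*(-183 + 784 - 644) = -13*(-43) = 559)
-78262/P = -78262/559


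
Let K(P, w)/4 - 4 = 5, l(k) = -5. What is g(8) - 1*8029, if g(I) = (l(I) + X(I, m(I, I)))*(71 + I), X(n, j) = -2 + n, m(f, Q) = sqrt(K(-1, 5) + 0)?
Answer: -7950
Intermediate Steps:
K(P, w) = 36 (K(P, w) = 16 + 4*5 = 16 + 20 = 36)
m(f, Q) = 6 (m(f, Q) = sqrt(36 + 0) = sqrt(36) = 6)
g(I) = (-7 + I)*(71 + I) (g(I) = (-5 + (-2 + I))*(71 + I) = (-7 + I)*(71 + I))
g(8) - 1*8029 = (-497 + 8**2 + 64*8) - 1*8029 = (-497 + 64 + 512) - 8029 = 79 - 8029 = -7950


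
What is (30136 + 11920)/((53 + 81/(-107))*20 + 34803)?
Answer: 4499992/3835721 ≈ 1.1732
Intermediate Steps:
(30136 + 11920)/((53 + 81/(-107))*20 + 34803) = 42056/((53 + 81*(-1/107))*20 + 34803) = 42056/((53 - 81/107)*20 + 34803) = 42056/((5590/107)*20 + 34803) = 42056/(111800/107 + 34803) = 42056/(3835721/107) = 42056*(107/3835721) = 4499992/3835721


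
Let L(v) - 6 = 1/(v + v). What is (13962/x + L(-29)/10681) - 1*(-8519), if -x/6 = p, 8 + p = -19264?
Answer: 4623158862677/542680248 ≈ 8519.1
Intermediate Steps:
p = -19272 (p = -8 - 19264 = -19272)
L(v) = 6 + 1/(2*v) (L(v) = 6 + 1/(v + v) = 6 + 1/(2*v))
x = 115632 (x = -6*(-19272) = 115632)
(13962/x + L(-29)/10681) - 1*(-8519) = (13962/115632 + (6 + (½)/(-29))/10681) - 1*(-8519) = (13962*(1/115632) + (6 + (½)*(-1/29))*(1/10681)) + 8519 = (2327/19272 + (6 - 1/58)*(1/10681)) + 8519 = (2327/19272 + (347/58)*(1/10681)) + 8519 = (2327/19272 + 347/619498) + 8519 = 65829965/542680248 + 8519 = 4623158862677/542680248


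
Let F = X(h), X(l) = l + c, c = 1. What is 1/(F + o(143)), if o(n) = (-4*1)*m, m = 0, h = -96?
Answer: -1/95 ≈ -0.010526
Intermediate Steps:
o(n) = 0 (o(n) = -4*1*0 = -4*0 = 0)
X(l) = 1 + l (X(l) = l + 1 = 1 + l)
F = -95 (F = 1 - 96 = -95)
1/(F + o(143)) = 1/(-95 + 0) = 1/(-95) = -1/95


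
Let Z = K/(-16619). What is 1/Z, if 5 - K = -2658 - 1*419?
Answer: -16619/3082 ≈ -5.3923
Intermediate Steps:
K = 3082 (K = 5 - (-2658 - 1*419) = 5 - (-2658 - 419) = 5 - 1*(-3077) = 5 + 3077 = 3082)
Z = -3082/16619 (Z = 3082/(-16619) = 3082*(-1/16619) = -3082/16619 ≈ -0.18545)
1/Z = 1/(-3082/16619) = -16619/3082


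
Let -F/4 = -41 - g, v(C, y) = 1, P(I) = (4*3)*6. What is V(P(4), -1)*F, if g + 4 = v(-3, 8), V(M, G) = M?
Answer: 10944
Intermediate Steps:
P(I) = 72 (P(I) = 12*6 = 72)
g = -3 (g = -4 + 1 = -3)
F = 152 (F = -4*(-41 - 1*(-3)) = -4*(-41 + 3) = -4*(-38) = 152)
V(P(4), -1)*F = 72*152 = 10944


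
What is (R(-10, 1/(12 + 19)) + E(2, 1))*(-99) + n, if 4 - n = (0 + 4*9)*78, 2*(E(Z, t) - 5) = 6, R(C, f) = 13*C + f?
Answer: 287395/31 ≈ 9270.8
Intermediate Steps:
R(C, f) = f + 13*C
E(Z, t) = 8 (E(Z, t) = 5 + (½)*6 = 5 + 3 = 8)
n = -2804 (n = 4 - (0 + 4*9)*78 = 4 - (0 + 36)*78 = 4 - 36*78 = 4 - 1*2808 = 4 - 2808 = -2804)
(R(-10, 1/(12 + 19)) + E(2, 1))*(-99) + n = ((1/(12 + 19) + 13*(-10)) + 8)*(-99) - 2804 = ((1/31 - 130) + 8)*(-99) - 2804 = (-4029/31 + 8)*(-99) - 2804 = -3781/31*(-99) - 2804 = 374319/31 - 2804 = 287395/31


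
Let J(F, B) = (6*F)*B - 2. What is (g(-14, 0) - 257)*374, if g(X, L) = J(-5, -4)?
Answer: -51986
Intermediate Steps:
J(F, B) = -2 + 6*B*F (J(F, B) = 6*B*F - 2 = -2 + 6*B*F)
g(X, L) = 118 (g(X, L) = -2 + 6*(-4)*(-5) = -2 + 120 = 118)
(g(-14, 0) - 257)*374 = (118 - 257)*374 = -139*374 = -51986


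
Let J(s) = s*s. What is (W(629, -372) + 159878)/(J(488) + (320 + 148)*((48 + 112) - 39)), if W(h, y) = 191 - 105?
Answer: 39991/73693 ≈ 0.54267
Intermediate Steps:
J(s) = s**2
W(h, y) = 86
(W(629, -372) + 159878)/(J(488) + (320 + 148)*((48 + 112) - 39)) = (86 + 159878)/(488**2 + (320 + 148)*((48 + 112) - 39)) = 159964/(238144 + 468*(160 - 39)) = 159964/(238144 + 468*121) = 159964/(238144 + 56628) = 159964/294772 = 159964*(1/294772) = 39991/73693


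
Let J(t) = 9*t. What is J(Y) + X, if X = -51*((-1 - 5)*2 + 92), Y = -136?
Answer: -5304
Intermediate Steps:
X = -4080 (X = -51*(-6*2 + 92) = -51*(-12 + 92) = -51*80 = -4080)
J(Y) + X = 9*(-136) - 4080 = -1224 - 4080 = -5304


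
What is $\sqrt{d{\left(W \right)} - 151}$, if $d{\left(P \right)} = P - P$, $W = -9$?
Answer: $i \sqrt{151} \approx 12.288 i$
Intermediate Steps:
$d{\left(P \right)} = 0$
$\sqrt{d{\left(W \right)} - 151} = \sqrt{0 - 151} = \sqrt{-151} = i \sqrt{151}$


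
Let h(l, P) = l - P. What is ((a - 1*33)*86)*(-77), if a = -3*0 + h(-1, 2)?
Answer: 238392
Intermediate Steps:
a = -3 (a = -3*0 + (-1 - 1*2) = 0 + (-1 - 2) = 0 - 3 = -3)
((a - 1*33)*86)*(-77) = ((-3 - 1*33)*86)*(-77) = ((-3 - 33)*86)*(-77) = -36*86*(-77) = -3096*(-77) = 238392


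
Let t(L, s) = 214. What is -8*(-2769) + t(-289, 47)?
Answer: 22366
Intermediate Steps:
-8*(-2769) + t(-289, 47) = -8*(-2769) + 214 = 22152 + 214 = 22366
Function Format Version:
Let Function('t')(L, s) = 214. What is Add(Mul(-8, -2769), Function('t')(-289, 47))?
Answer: 22366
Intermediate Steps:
Add(Mul(-8, -2769), Function('t')(-289, 47)) = Add(Mul(-8, -2769), 214) = Add(22152, 214) = 22366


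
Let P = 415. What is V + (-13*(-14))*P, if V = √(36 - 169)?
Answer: 75530 + I*√133 ≈ 75530.0 + 11.533*I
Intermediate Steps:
V = I*√133 (V = √(-133) = I*√133 ≈ 11.533*I)
V + (-13*(-14))*P = I*√133 - 13*(-14)*415 = I*√133 + 182*415 = I*√133 + 75530 = 75530 + I*√133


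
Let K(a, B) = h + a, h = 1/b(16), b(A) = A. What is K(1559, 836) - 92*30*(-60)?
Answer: 2674545/16 ≈ 1.6716e+5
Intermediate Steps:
h = 1/16 ≈ 0.062500
K(a, B) = 1/16 + a
K(1559, 836) - 92*30*(-60) = (1/16 + 1559) - 92*30*(-60) = 24945/16 - 2760*(-60) = 24945/16 + 165600 = 2674545/16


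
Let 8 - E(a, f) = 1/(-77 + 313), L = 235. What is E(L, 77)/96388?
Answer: 1887/22747568 ≈ 8.2954e-5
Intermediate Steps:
E(a, f) = 1887/236 (E(a, f) = 8 - 1/(-77 + 313) = 8 - 1/236 = 1887/236)
E(L, 77)/96388 = (1887/236)/96388 = (1887/236)*(1/96388) = 1887/22747568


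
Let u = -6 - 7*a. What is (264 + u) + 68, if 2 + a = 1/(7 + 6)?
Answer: 4413/13 ≈ 339.46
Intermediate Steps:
a = -25/13 (a = -2 + 1/(7 + 6) = -2 + 1/13 = -25/13 ≈ -1.9231)
u = 97/13 (u = -6 - 7*(-25/13) = -6 + 175/13 = 97/13 ≈ 7.4615)
(264 + u) + 68 = (264 + 97/13) + 68 = 3529/13 + 68 = 4413/13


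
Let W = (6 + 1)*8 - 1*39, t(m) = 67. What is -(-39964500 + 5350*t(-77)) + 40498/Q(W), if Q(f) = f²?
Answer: 11446188948/289 ≈ 3.9606e+7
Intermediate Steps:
W = 17 (W = 7*8 - 39 = 56 - 39 = 17)
-(-39964500 + 5350*t(-77)) + 40498/Q(W) = -5350/(1/(67 - 7470)) + 40498/(17²) = -5350/(1/(-7403)) + 40498/289 = -5350/(-1/7403) + 40498*(1/289) = -5350*(-7403) + 40498/289 = 39606050 + 40498/289 = 11446188948/289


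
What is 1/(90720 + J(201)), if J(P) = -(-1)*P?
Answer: 1/90921 ≈ 1.0999e-5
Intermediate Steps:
J(P) = P
1/(90720 + J(201)) = 1/(90720 + 201) = 1/90921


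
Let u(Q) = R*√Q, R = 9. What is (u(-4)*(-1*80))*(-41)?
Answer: 59040*I ≈ 59040.0*I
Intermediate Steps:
u(Q) = 9*√Q
(u(-4)*(-1*80))*(-41) = ((9*√(-4))*(-1*80))*(-41) = ((9*(2*I))*(-80))*(-41) = ((18*I)*(-80))*(-41) = -1440*I*(-41) = 59040*I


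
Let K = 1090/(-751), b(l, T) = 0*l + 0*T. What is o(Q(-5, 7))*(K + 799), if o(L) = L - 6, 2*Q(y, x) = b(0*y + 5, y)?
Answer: -3593754/751 ≈ -4785.3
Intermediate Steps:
b(l, T) = 0 (b(l, T) = 0 + 0 = 0)
Q(y, x) = 0 (Q(y, x) = (1/2)*0 = 0)
K = -1090/751 (K = 1090*(-1/751) = -1090/751 ≈ -1.4514)
o(L) = -6 + L
o(Q(-5, 7))*(K + 799) = (-6 + 0)*(-1090/751 + 799) = -6*598959/751 = -3593754/751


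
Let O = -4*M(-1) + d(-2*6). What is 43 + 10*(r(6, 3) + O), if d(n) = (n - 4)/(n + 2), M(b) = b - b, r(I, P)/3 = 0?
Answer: 59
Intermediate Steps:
r(I, P) = 0 (r(I, P) = 3*0 = 0)
M(b) = 0
d(n) = (-4 + n)/(2 + n)
O = 8/5 (O = -4*0 + (-4 - 2*6)/(2 - 2*6) = 0 + (-4 - 12)/(2 - 12) = 0 - 16/(-10) = 0 - ⅒*(-16) = 0 + 8/5 = 8/5 ≈ 1.6000)
43 + 10*(r(6, 3) + O) = 43 + 10*(0 + 8/5) = 43 + 10*(8/5) = 43 + 16 = 59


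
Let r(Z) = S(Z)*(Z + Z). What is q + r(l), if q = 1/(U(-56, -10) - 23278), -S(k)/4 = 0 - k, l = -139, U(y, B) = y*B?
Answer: 3511475823/22718 ≈ 1.5457e+5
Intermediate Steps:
U(y, B) = B*y
S(k) = 4*k (S(k) = -4*(0 - k) = -(-4)*k = 4*k)
q = -1/22718 (q = 1/(-10*(-56) - 23278) = 1/(560 - 23278) = 1/(-22718) = -1/22718 ≈ -4.4018e-5)
r(Z) = 8*Z² (r(Z) = (4*Z)*(Z + Z) = (4*Z)*(2*Z) = 8*Z²)
q + r(l) = -1/22718 + 8*(-139)² = -1/22718 + 8*19321 = -1/22718 + 154568 = 3511475823/22718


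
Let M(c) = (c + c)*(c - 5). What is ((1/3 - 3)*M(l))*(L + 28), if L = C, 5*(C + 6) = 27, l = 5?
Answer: 0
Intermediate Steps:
C = -3/5 (C = -6 + (1/5)*27 = -6 + 27/5 = -3/5 ≈ -0.60000)
L = -3/5 ≈ -0.60000
M(c) = 2*c*(-5 + c) (M(c) = (2*c)*(-5 + c) = 2*c*(-5 + c))
((1/3 - 3)*M(l))*(L + 28) = ((1/3 - 3)*(2*5*(-5 + 5)))*(-3/5 + 28) = ((1/3 - 3)*(2*5*0))*(137/5) = -8/3*0*(137/5) = 0*(137/5) = 0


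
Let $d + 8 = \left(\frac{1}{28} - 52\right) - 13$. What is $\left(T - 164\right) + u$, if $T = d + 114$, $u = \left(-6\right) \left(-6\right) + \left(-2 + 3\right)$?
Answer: $- \frac{2407}{28} \approx -85.964$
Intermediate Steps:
$d = - \frac{2043}{28}$ ($d = -8 - \left(65 - \frac{1}{28}\right) = -8 + \left(\left(\frac{1}{28} - 52\right) - 13\right) = -8 - \frac{1819}{28} = - \frac{2043}{28} \approx -72.964$)
$u = 37$ ($u = 36 + 1 = 37$)
$T = \frac{1149}{28}$ ($T = - \frac{2043}{28} + 114 = \frac{1149}{28} \approx 41.036$)
$\left(T - 164\right) + u = \left(\frac{1149}{28} - 164\right) + 37 = - \frac{3443}{28} + 37 = - \frac{2407}{28}$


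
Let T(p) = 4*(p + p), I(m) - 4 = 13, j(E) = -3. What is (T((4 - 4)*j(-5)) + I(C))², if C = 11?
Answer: 289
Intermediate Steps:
I(m) = 17 (I(m) = 4 + 13 = 17)
T(p) = 8*p (T(p) = 4*(2*p) = 8*p)
(T((4 - 4)*j(-5)) + I(C))² = (8*((4 - 4)*(-3)) + 17)² = (8*(0*(-3)) + 17)² = (8*0 + 17)² = (0 + 17)² = 17² = 289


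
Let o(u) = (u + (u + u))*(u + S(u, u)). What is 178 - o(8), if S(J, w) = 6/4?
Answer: -50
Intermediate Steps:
S(J, w) = 3/2 (S(J, w) = 6*(¼) = 3/2)
o(u) = 3*u*(3/2 + u) (o(u) = (u + (u + u))*(u + 3/2) = (u + 2*u)*(3/2 + u) = (3*u)*(3/2 + u) = 3*u*(3/2 + u))
178 - o(8) = 178 - 3*8*(3 + 2*8)/2 = 178 - 3*8*(3 + 16)/2 = 178 - 3*8*19/2 = 178 - 1*228 = 178 - 228 = -50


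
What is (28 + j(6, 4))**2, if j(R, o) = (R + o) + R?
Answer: 1936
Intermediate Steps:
j(R, o) = o + 2*R
(28 + j(6, 4))**2 = (28 + (4 + 2*6))**2 = (28 + (4 + 12))**2 = (28 + 16)**2 = 44**2 = 1936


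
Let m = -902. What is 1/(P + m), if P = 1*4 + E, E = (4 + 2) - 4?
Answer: -1/896 ≈ -0.0011161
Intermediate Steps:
E = 2 (E = 6 - 4 = 2)
P = 6 (P = 1*4 + 2 = 4 + 2 = 6)
1/(P + m) = 1/(6 - 902) = 1/(-896) = -1/896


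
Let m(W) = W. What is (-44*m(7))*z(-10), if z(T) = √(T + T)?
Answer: -616*I*√5 ≈ -1377.4*I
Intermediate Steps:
z(T) = √2*√T (z(T) = √(2*T) = √2*√T)
(-44*m(7))*z(-10) = (-44*7)*(√2*√(-10)) = -308*√2*I*√10 = -616*I*√5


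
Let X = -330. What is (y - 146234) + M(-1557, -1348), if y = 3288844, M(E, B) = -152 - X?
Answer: 3142788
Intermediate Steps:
M(E, B) = 178 (M(E, B) = -152 - 1*(-330) = -152 + 330 = 178)
(y - 146234) + M(-1557, -1348) = (3288844 - 146234) + 178 = 3142610 + 178 = 3142788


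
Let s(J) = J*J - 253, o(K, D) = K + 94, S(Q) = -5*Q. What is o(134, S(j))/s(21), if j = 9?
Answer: 57/47 ≈ 1.2128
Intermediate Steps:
o(K, D) = 94 + K
s(J) = -253 + J² (s(J) = J² - 253 = -253 + J²)
o(134, S(j))/s(21) = (94 + 134)/(-253 + 21²) = 228/(-253 + 441) = 228/188 = 228*(1/188) = 57/47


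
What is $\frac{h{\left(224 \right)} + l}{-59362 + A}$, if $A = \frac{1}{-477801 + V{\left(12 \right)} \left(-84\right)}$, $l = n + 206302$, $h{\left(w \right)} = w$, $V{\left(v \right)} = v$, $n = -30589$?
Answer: $- \frac{84240219033}{28423059859} \approx -2.9638$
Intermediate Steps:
$l = 175713$ ($l = -30589 + 206302 = 175713$)
$A = - \frac{1}{478809}$ ($A = \frac{1}{-477801 + 12 \left(-84\right)} = \frac{1}{-477801 - 1008} = \frac{1}{-478809} = - \frac{1}{478809} \approx -2.0885 \cdot 10^{-6}$)
$\frac{h{\left(224 \right)} + l}{-59362 + A} = \frac{224 + 175713}{-59362 - \frac{1}{478809}} = \frac{175937}{- \frac{28423059859}{478809}} = 175937 \left(- \frac{478809}{28423059859}\right) = - \frac{84240219033}{28423059859}$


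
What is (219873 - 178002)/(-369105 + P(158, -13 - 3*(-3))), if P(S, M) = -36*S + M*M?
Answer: -41871/374777 ≈ -0.11172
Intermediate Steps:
P(S, M) = M**2 - 36*S (P(S, M) = -36*S + M**2 = M**2 - 36*S)
(219873 - 178002)/(-369105 + P(158, -13 - 3*(-3))) = (219873 - 178002)/(-369105 + ((-13 - 3*(-3))**2 - 36*158)) = 41871/(-369105 + ((-13 + 9)**2 - 5688)) = 41871/(-369105 + ((-4)**2 - 5688)) = 41871/(-369105 + (16 - 5688)) = 41871/(-369105 - 5672) = 41871/(-374777) = 41871*(-1/374777) = -41871/374777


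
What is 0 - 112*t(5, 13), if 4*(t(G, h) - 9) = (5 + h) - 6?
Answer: -1344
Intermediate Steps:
t(G, h) = 35/4 + h/4 (t(G, h) = 9 + ((5 + h) - 6)/4 = 9 + (-1 + h)/4 = 9 + (-1/4 + h/4) = 35/4 + h/4)
0 - 112*t(5, 13) = 0 - 112*(35/4 + (1/4)*13) = 0 - 112*(35/4 + 13/4) = 0 - 112*12 = 0 - 1344 = -1344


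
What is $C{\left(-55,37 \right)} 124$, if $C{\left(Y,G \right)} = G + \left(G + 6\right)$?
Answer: $9920$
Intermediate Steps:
$C{\left(Y,G \right)} = 6 + 2 G$ ($C{\left(Y,G \right)} = G + \left(6 + G\right) = 6 + 2 G$)
$C{\left(-55,37 \right)} 124 = \left(6 + 2 \cdot 37\right) 124 = \left(6 + 74\right) 124 = 80 \cdot 124 = 9920$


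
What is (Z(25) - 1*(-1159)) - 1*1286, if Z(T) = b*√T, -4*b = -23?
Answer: -393/4 ≈ -98.250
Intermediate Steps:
b = 23/4 (b = -¼*(-23) = 23/4 ≈ 5.7500)
Z(T) = 23*√T/4
(Z(25) - 1*(-1159)) - 1*1286 = (23*√25/4 - 1*(-1159)) - 1*1286 = ((23/4)*5 + 1159) - 1286 = (115/4 + 1159) - 1286 = 4751/4 - 1286 = -393/4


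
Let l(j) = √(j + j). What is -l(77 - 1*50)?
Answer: -3*√6 ≈ -7.3485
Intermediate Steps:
l(j) = √2*√j (l(j) = √(2*j) = √2*√j)
-l(77 - 1*50) = -√2*√(77 - 1*50) = -√2*√(77 - 50) = -√2*√27 = -√2*3*√3 = -3*√6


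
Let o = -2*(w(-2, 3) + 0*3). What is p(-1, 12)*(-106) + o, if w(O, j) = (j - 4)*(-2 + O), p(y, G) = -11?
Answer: 1158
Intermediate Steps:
w(O, j) = (-4 + j)*(-2 + O)
o = -8 (o = -2*((8 - 4*(-2) - 2*3 - 2*3) + 0*3) = -2*((8 + 8 - 6 - 6) + 0) = -2*(4 + 0) = -2*4 = -8)
p(-1, 12)*(-106) + o = -11*(-106) - 8 = 1166 - 8 = 1158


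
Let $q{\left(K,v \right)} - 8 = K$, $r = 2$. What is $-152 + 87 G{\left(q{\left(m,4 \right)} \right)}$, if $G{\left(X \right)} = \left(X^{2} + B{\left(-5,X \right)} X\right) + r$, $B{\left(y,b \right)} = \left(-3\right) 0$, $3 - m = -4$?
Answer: $19597$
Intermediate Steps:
$m = 7$ ($m = 3 - -4 = 3 + 4 = 7$)
$B{\left(y,b \right)} = 0$
$q{\left(K,v \right)} = 8 + K$
$G{\left(X \right)} = 2 + X^{2}$ ($G{\left(X \right)} = \left(X^{2} + 0 X\right) + 2 = \left(X^{2} + 0\right) + 2 = X^{2} + 2 = 2 + X^{2}$)
$-152 + 87 G{\left(q{\left(m,4 \right)} \right)} = -152 + 87 \left(2 + \left(8 + 7\right)^{2}\right) = -152 + 87 \left(2 + 15^{2}\right) = -152 + 87 \left(2 + 225\right) = -152 + 87 \cdot 227 = -152 + 19749 = 19597$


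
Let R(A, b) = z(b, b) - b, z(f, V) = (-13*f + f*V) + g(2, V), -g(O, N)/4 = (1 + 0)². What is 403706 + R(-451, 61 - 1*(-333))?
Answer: 553422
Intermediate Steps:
g(O, N) = -4 (g(O, N) = -4*(1 + 0)² = -4*1² = -4*1 = -4)
z(f, V) = -4 - 13*f + V*f (z(f, V) = (-13*f + f*V) - 4 = (-13*f + V*f) - 4 = -4 - 13*f + V*f)
R(A, b) = -4 + b² - 14*b (R(A, b) = (-4 - 13*b + b*b) - b = (-4 - 13*b + b²) - b = (-4 + b² - 13*b) - b = -4 + b² - 14*b)
403706 + R(-451, 61 - 1*(-333)) = 403706 + (-4 + (61 - 1*(-333))² - 14*(61 - 1*(-333))) = 403706 + (-4 + (61 + 333)² - 14*(61 + 333)) = 403706 + (-4 + 394² - 14*394) = 403706 + (-4 + 155236 - 5516) = 403706 + 149716 = 553422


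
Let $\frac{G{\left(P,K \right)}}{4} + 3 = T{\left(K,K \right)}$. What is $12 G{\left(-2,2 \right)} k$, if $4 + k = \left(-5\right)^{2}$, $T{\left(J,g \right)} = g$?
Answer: $-1008$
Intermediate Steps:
$G{\left(P,K \right)} = -12 + 4 K$
$k = 21$ ($k = -4 + \left(-5\right)^{2} = -4 + 25 = 21$)
$12 G{\left(-2,2 \right)} k = 12 \left(-12 + 4 \cdot 2\right) 21 = 12 \left(-12 + 8\right) 21 = 12 \left(-4\right) 21 = \left(-48\right) 21 = -1008$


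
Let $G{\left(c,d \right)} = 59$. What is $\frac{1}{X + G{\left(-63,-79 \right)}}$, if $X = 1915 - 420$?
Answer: $\frac{1}{1554} \approx 0.0006435$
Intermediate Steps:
$X = 1495$
$\frac{1}{X + G{\left(-63,-79 \right)}} = \frac{1}{1495 + 59} = \frac{1}{1554}$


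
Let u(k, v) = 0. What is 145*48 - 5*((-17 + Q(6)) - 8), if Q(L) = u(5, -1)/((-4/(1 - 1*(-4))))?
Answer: 7085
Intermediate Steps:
Q(L) = 0 (Q(L) = 0/((-4/(1 - 1*(-4)))) = 0/((-4/(1 + 4))) = 0/((-4/5)) = 0/((-4*⅕)) = 0/(-⅘) = 0*(-5/4) = 0)
145*48 - 5*((-17 + Q(6)) - 8) = 145*48 - 5*((-17 + 0) - 8) = 6960 - 5*(-17 - 8) = 6960 - 5*(-25) = 6960 + 125 = 7085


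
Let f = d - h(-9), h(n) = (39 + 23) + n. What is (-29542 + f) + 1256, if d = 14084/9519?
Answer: -269744857/9519 ≈ -28338.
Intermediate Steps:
h(n) = 62 + n
d = 14084/9519 (d = 14084*(1/9519) = 14084/9519 ≈ 1.4796)
f = -490423/9519 (f = 14084/9519 - (62 - 9) = 14084/9519 - 1*53 = 14084/9519 - 53 = -490423/9519 ≈ -51.520)
(-29542 + f) + 1256 = (-29542 - 490423/9519) + 1256 = -281700721/9519 + 1256 = -269744857/9519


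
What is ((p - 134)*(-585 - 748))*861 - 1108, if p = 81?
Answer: 60827681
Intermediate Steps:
((p - 134)*(-585 - 748))*861 - 1108 = ((81 - 134)*(-585 - 748))*861 - 1108 = -53*(-1333)*861 - 1108 = 70649*861 - 1108 = 60828789 - 1108 = 60827681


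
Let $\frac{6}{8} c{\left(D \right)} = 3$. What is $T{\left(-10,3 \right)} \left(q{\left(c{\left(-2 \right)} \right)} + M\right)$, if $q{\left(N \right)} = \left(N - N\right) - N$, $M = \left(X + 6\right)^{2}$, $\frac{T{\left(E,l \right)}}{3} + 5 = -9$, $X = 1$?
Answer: $-1890$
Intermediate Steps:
$c{\left(D \right)} = 4$ ($c{\left(D \right)} = \frac{4}{3} \cdot 3 = 4$)
$T{\left(E,l \right)} = -42$ ($T{\left(E,l \right)} = -15 + 3 \left(-9\right) = -15 - 27 = -42$)
$M = 49$ ($M = \left(1 + 6\right)^{2} = 7^{2} = 49$)
$q{\left(N \right)} = - N$ ($q{\left(N \right)} = 0 - N = - N$)
$T{\left(-10,3 \right)} \left(q{\left(c{\left(-2 \right)} \right)} + M\right) = - 42 \left(\left(-1\right) 4 + 49\right) = - 42 \left(-4 + 49\right) = \left(-42\right) 45 = -1890$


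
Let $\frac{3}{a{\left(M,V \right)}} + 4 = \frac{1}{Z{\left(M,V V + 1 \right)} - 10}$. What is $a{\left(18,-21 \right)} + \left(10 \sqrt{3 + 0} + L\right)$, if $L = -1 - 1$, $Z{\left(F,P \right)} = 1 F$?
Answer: $- \frac{86}{31} + 10 \sqrt{3} \approx 14.546$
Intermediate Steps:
$Z{\left(F,P \right)} = F$
$a{\left(M,V \right)} = \frac{3}{-4 + \frac{1}{-10 + M}}$ ($a{\left(M,V \right)} = \frac{3}{-4 + \frac{1}{M - 10}} = \frac{3}{-4 + \frac{1}{-10 + M}}$)
$L = -2$
$a{\left(18,-21 \right)} + \left(10 \sqrt{3 + 0} + L\right) = \frac{3 \left(10 - 18\right)}{-41 + 4 \cdot 18} - \left(2 - 10 \sqrt{3 + 0}\right) = \frac{3 \left(10 - 18\right)}{-41 + 72} - \left(2 - 10 \sqrt{3}\right) = 3 \cdot \frac{1}{31} \left(-8\right) - \left(2 - 10 \sqrt{3}\right) = - \frac{24}{31} - \left(2 - 10 \sqrt{3}\right) = - \frac{86}{31} + 10 \sqrt{3}$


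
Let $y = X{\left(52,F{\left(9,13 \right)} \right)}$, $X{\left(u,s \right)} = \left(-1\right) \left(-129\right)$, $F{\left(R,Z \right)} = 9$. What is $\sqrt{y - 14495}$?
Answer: $i \sqrt{14366} \approx 119.86 i$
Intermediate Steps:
$X{\left(u,s \right)} = 129$
$y = 129$
$\sqrt{y - 14495} = \sqrt{129 - 14495} = \sqrt{-14366} = i \sqrt{14366}$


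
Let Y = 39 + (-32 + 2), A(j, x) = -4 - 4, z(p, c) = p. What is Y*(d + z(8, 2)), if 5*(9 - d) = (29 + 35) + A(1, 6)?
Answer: 261/5 ≈ 52.200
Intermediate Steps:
A(j, x) = -8
Y = 9 (Y = 39 - 30 = 9)
d = -11/5 (d = 9 - ((29 + 35) - 8)/5 = 9 - (64 - 8)/5 = 9 - 1/5*56 = 9 - 56/5 = -11/5 ≈ -2.2000)
Y*(d + z(8, 2)) = 9*(-11/5 + 8) = 9*(29/5) = 261/5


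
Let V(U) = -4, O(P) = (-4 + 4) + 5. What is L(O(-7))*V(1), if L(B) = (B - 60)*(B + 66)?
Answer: 15620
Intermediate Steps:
O(P) = 5 (O(P) = 0 + 5 = 5)
L(B) = (-60 + B)*(66 + B)
L(O(-7))*V(1) = (-3960 + 5² + 6*5)*(-4) = (-3960 + 25 + 30)*(-4) = -3905*(-4) = 15620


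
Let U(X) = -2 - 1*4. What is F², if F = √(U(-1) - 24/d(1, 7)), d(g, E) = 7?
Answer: -66/7 ≈ -9.4286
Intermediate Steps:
U(X) = -6 (U(X) = -2 - 4 = -6)
F = I*√462/7 (F = √(-6 - 24/7) = √(-66/7) = I*√462/7 ≈ 3.0706*I)
F² = (I*√462/7)² = -66/7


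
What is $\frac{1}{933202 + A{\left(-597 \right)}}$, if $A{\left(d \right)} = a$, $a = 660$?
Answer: $\frac{1}{933862} \approx 1.0708 \cdot 10^{-6}$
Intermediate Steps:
$A{\left(d \right)} = 660$
$\frac{1}{933202 + A{\left(-597 \right)}} = \frac{1}{933202 + 660} = \frac{1}{933862}$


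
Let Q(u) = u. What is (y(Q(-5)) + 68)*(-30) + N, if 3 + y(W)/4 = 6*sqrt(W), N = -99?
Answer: -1779 - 720*I*sqrt(5) ≈ -1779.0 - 1610.0*I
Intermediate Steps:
y(W) = -12 + 24*sqrt(W) (y(W) = -12 + 4*(6*sqrt(W)) = -12 + 24*sqrt(W))
(y(Q(-5)) + 68)*(-30) + N = ((-12 + 24*sqrt(-5)) + 68)*(-30) - 99 = ((-12 + 24*(I*sqrt(5))) + 68)*(-30) - 99 = ((-12 + 24*I*sqrt(5)) + 68)*(-30) - 99 = (56 + 24*I*sqrt(5))*(-30) - 99 = (-1680 - 720*I*sqrt(5)) - 99 = -1779 - 720*I*sqrt(5)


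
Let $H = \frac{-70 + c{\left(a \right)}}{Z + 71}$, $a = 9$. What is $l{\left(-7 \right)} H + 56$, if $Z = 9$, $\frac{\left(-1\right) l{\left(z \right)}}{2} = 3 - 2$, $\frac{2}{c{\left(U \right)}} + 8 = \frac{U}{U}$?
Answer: $\frac{4043}{70} \approx 57.757$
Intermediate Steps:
$c{\left(U \right)} = - \frac{2}{7}$ ($c{\left(U \right)} = \frac{2}{-8 + \frac{U}{U}} = \frac{2}{-8 + 1} = \frac{2}{-7} = 2 \left(- \frac{1}{7}\right) = - \frac{2}{7}$)
$l{\left(z \right)} = -2$ ($l{\left(z \right)} = - 2 \left(3 - 2\right) = \left(-2\right) 1 = -2$)
$H = - \frac{123}{140}$ ($H = \frac{-70 - \frac{2}{7}}{9 + 71} = - \frac{492}{7 \cdot 80} = \left(- \frac{492}{7}\right) \frac{1}{80} = - \frac{123}{140} \approx -0.87857$)
$l{\left(-7 \right)} H + 56 = \left(-2\right) \left(- \frac{123}{140}\right) + 56 = \frac{123}{70} + 56 = \frac{4043}{70}$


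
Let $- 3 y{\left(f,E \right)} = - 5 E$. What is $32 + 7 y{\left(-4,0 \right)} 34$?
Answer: $32$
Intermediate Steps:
$y{\left(f,E \right)} = \frac{5 E}{3}$ ($y{\left(f,E \right)} = - \frac{\left(-5\right) E}{3} = \frac{5 E}{3}$)
$32 + 7 y{\left(-4,0 \right)} 34 = 32 + 7 \cdot \frac{5}{3} \cdot 0 \cdot 34 = 32 + 7 \cdot 0 \cdot 34 = 32 + 0 \cdot 34 = 32 + 0 = 32$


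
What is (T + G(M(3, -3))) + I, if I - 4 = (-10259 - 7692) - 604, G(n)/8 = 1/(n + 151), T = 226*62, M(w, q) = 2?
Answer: -694459/153 ≈ -4538.9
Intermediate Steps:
T = 14012
G(n) = 8/(151 + n) (G(n) = 8/(n + 151) = 8/(151 + n))
I = -18551 (I = 4 + ((-10259 - 7692) - 604) = 4 + (-17951 - 604) = 4 - 18555 = -18551)
(T + G(M(3, -3))) + I = (14012 + 8/(151 + 2)) - 18551 = (14012 + 8/153) - 18551 = 2143844/153 - 18551 = -694459/153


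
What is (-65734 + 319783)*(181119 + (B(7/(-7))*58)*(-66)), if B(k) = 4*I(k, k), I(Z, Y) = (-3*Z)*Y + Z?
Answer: 61573093983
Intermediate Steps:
I(Z, Y) = Z - 3*Y*Z (I(Z, Y) = -3*Y*Z + Z = Z - 3*Y*Z)
B(k) = 4*k*(1 - 3*k) (B(k) = 4*(k*(1 - 3*k)) = 4*k*(1 - 3*k))
(-65734 + 319783)*(181119 + (B(7/(-7))*58)*(-66)) = (-65734 + 319783)*(181119 + ((4*(7/(-7))*(1 - 21/(-7)))*58)*(-66)) = 254049*(181119 + ((4*(7*(-1/7))*(1 - 21*(-1)/7))*58)*(-66)) = 254049*(181119 + ((4*(-1)*(1 - 3*(-1)))*58)*(-66)) = 254049*(181119 + ((4*(-1)*(1 + 3))*58)*(-66)) = 254049*(181119 + ((4*(-1)*4)*58)*(-66)) = 254049*(181119 - 16*58*(-66)) = 254049*(181119 - 928*(-66)) = 254049*(181119 + 61248) = 254049*242367 = 61573093983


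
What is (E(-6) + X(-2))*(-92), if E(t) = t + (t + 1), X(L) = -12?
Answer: 2116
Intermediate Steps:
E(t) = 1 + 2*t (E(t) = t + (1 + t) = 1 + 2*t)
(E(-6) + X(-2))*(-92) = ((1 + 2*(-6)) - 12)*(-92) = ((1 - 12) - 12)*(-92) = (-11 - 12)*(-92) = -23*(-92) = 2116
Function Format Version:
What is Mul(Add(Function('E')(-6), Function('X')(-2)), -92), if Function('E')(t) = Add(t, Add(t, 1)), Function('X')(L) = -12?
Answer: 2116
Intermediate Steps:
Function('E')(t) = Add(1, Mul(2, t)) (Function('E')(t) = Add(t, Add(1, t)) = Add(1, Mul(2, t)))
Mul(Add(Function('E')(-6), Function('X')(-2)), -92) = Mul(Add(Add(1, Mul(2, -6)), -12), -92) = Mul(Add(Add(1, -12), -12), -92) = Mul(Add(-11, -12), -92) = Mul(-23, -92) = 2116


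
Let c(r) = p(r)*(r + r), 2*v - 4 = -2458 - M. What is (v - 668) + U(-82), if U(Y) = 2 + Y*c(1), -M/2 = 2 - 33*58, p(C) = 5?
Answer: -4625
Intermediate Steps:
M = 3824 (M = -2*(2 - 33*58) = -2*(2 - 1914) = -2*(-1912) = 3824)
v = -3139 (v = 2 + (-2458 - 1*3824)/2 = 2 + (-2458 - 3824)/2 = 2 + (½)*(-6282) = 2 - 3141 = -3139)
c(r) = 10*r (c(r) = 5*(r + r) = 5*(2*r) = 10*r)
U(Y) = 2 + 10*Y (U(Y) = 2 + Y*(10*1) = 2 + Y*10 = 2 + 10*Y)
(v - 668) + U(-82) = (-3139 - 668) + (2 + 10*(-82)) = -3807 + (2 - 820) = -3807 - 818 = -4625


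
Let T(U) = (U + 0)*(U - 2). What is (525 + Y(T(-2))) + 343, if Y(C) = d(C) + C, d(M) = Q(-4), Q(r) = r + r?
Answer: 868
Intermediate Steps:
Q(r) = 2*r
d(M) = -8 (d(M) = 2*(-4) = -8)
T(U) = U*(-2 + U)
Y(C) = -8 + C
(525 + Y(T(-2))) + 343 = (525 + (-8 - 2*(-2 - 2))) + 343 = (525 + (-8 - 2*(-4))) + 343 = (525 + (-8 + 8)) + 343 = (525 + 0) + 343 = 525 + 343 = 868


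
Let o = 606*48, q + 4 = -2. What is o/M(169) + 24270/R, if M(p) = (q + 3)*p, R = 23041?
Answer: -219303906/3893929 ≈ -56.319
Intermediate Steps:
q = -6 (q = -4 - 2 = -6)
M(p) = -3*p (M(p) = (-6 + 3)*p = -3*p)
o = 29088
o/M(169) + 24270/R = 29088/((-3*169)) + 24270/23041 = 29088/(-507) + 24270*(1/23041) = 29088*(-1/507) + 24270/23041 = -9696/169 + 24270/23041 = -219303906/3893929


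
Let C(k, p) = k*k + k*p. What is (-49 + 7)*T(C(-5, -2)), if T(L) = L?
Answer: -1470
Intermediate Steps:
C(k, p) = k**2 + k*p
(-49 + 7)*T(C(-5, -2)) = (-49 + 7)*(-5*(-5 - 2)) = -(-210)*(-7) = -42*35 = -1470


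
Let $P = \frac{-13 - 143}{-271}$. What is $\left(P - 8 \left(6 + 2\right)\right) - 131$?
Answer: $- \frac{52689}{271} \approx -194.42$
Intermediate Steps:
$P = \frac{156}{271}$ ($P = \left(-156\right) \left(- \frac{1}{271}\right) = \frac{156}{271} \approx 0.57565$)
$\left(P - 8 \left(6 + 2\right)\right) - 131 = \left(\frac{156}{271} - 8 \left(6 + 2\right)\right) - 131 = \left(\frac{156}{271} - 64\right) - 131 = - \frac{17188}{271} - 131 = - \frac{52689}{271}$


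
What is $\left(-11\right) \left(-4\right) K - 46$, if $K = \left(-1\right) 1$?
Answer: $-90$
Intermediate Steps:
$K = -1$
$\left(-11\right) \left(-4\right) K - 46 = \left(-11\right) \left(-4\right) \left(-1\right) - 46 = 44 \left(-1\right) - 46 = -44 - 46 = -90$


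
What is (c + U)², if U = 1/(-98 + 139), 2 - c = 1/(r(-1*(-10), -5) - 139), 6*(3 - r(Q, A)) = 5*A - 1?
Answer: 1082936464/262278025 ≈ 4.1290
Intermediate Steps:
r(Q, A) = 19/6 - 5*A/6 (r(Q, A) = 3 - (5*A - 1)/6 = 3 - (-1 + 5*A)/6 = 3 + (⅙ - 5*A/6) = 19/6 - 5*A/6)
c = 793/395 (c = 2 - 1/((19/6 - ⅚*(-5)) - 139) = 2 - 1/((19/6 + 25/6) - 139) = 2 - 1/(22/3 - 139) = 2 - 1/(-395/3) = 2 - 1*(-3/395) = 2 + 3/395 = 793/395 ≈ 2.0076)
U = 1/41 ≈ 0.024390
(c + U)² = (793/395 + 1/41)² = (32908/16195)² = 1082936464/262278025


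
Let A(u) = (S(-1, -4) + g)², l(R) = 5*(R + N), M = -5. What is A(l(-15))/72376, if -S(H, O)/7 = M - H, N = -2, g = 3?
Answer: 961/72376 ≈ 0.013278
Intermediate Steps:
S(H, O) = 35 + 7*H (S(H, O) = -7*(-5 - H) = 35 + 7*H)
l(R) = -10 + 5*R (l(R) = 5*(R - 2) = 5*(-2 + R) = -10 + 5*R)
A(u) = 961 (A(u) = ((35 + 7*(-1)) + 3)² = ((35 - 7) + 3)² = (28 + 3)² = 31² = 961)
A(l(-15))/72376 = 961/72376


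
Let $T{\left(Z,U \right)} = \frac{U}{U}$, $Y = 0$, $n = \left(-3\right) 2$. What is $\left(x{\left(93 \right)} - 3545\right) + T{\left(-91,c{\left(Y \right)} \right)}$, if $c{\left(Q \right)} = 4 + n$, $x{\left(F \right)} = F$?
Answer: $-3451$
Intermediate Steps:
$n = -6$
$c{\left(Q \right)} = -2$ ($c{\left(Q \right)} = 4 - 6 = -2$)
$T{\left(Z,U \right)} = 1$
$\left(x{\left(93 \right)} - 3545\right) + T{\left(-91,c{\left(Y \right)} \right)} = \left(93 - 3545\right) + 1 = -3452 + 1 = -3451$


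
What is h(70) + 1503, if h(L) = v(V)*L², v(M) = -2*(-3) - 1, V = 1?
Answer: 26003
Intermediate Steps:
v(M) = 5 (v(M) = 6 - 1 = 5)
h(L) = 5*L²
h(70) + 1503 = 5*70² + 1503 = 5*4900 + 1503 = 24500 + 1503 = 26003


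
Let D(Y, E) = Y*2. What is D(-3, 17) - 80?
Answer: -86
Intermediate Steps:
D(Y, E) = 2*Y
D(-3, 17) - 80 = 2*(-3) - 80 = -6 - 80 = -86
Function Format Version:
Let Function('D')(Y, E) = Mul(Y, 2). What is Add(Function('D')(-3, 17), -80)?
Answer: -86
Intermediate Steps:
Function('D')(Y, E) = Mul(2, Y)
Add(Function('D')(-3, 17), -80) = Add(Mul(2, -3), -80) = Add(-6, -80) = -86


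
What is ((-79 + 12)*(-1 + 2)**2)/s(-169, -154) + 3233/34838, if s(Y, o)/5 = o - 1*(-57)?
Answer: 3902151/16896430 ≈ 0.23095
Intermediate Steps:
s(Y, o) = 285 + 5*o (s(Y, o) = 5*(o - 1*(-57)) = 5*(o + 57) = 5*(57 + o) = 285 + 5*o)
((-79 + 12)*(-1 + 2)**2)/s(-169, -154) + 3233/34838 = ((-79 + 12)*(-1 + 2)**2)/(285 + 5*(-154)) + 3233/34838 = (-67*1**2)/(285 - 770) + 3233*(1/34838) = -67*1/(-485) + 3233/34838 = -67*(-1/485) + 3233/34838 = 67/485 + 3233/34838 = 3902151/16896430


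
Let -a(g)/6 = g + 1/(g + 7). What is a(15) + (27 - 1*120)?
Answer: -2016/11 ≈ -183.27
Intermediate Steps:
a(g) = -6*g - 6/(7 + g) (a(g) = -6*(g + 1/(g + 7)) = -6*(g + 1/(7 + g)) = -6*g - 6/(7 + g))
a(15) + (27 - 1*120) = 6*(-1 - 1*15² - 7*15)/(7 + 15) + (27 - 1*120) = 6*(-1 - 1*225 - 105)/22 + (27 - 120) = 6*(1/22)*(-1 - 225 - 105) - 93 = 6*(1/22)*(-331) - 93 = -993/11 - 93 = -2016/11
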